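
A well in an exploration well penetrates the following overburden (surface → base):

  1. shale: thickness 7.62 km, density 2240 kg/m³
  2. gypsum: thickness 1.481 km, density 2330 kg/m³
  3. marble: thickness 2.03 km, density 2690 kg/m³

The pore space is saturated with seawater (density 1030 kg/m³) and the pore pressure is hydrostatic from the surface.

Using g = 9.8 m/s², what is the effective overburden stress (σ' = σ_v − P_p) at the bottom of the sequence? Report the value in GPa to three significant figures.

0.142 GPa

Overburden (lithostatic) stress σ_v:
shale: 2240 kg/m³ × 9.8 m/s² × 7620 m = 1.673×10^8 Pa = 167.3 MPa
gypsum: 2330 kg/m³ × 9.8 m/s² × 1481 m = 3.382×10^7 Pa = 33.82 MPa
marble: 2690 kg/m³ × 9.8 m/s² × 2030 m = 5.351×10^7 Pa = 53.51 MPa
Total = 167.3 + 33.82 + 53.51 = 254.61 MPa
Pore pressure P_p = 1030 kg/m³ × 9.8 m/s² × 11131 m = 1.124×10^8 Pa = 112.4 MPa
Effective stress σ' = σ_v − P_p = 254.6 − 112.4 = 142.25 MPa = 0.14225 GPa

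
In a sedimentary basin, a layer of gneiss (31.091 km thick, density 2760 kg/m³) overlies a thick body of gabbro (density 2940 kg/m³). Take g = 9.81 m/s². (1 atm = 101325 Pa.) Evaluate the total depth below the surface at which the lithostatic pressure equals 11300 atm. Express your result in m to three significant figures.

Pressure at base of upper layers: 2760×9.81×31091 = 8.418×10^8 Pa = 8308 atm
Remaining pressure to be supplied by gabbro: 1.145×10^9 − 8.418×10^8 = 3.032×10^8 Pa
Additional depth in gabbro = 3.032×10^8 Pa / (2940 kg/m³ × 9.81 m/s²) = 10511 m
Total depth = 31091 m + 10511 m = 41602 m

41600 m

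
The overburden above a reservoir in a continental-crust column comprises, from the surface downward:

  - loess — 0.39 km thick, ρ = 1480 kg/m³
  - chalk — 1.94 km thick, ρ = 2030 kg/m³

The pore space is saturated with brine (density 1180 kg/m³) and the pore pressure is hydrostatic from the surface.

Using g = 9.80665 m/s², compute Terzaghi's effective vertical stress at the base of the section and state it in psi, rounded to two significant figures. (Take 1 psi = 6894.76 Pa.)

2500 psi

Overburden (lithostatic) stress σ_v:
loess: 1480 kg/m³ × 9.80665 m/s² × 390 m = 5.660×10^6 Pa = 5.660 MPa
chalk: 2030 kg/m³ × 9.80665 m/s² × 1940 m = 3.862×10^7 Pa = 38.62 MPa
Total = 5.660 + 38.62 = 44.281 MPa
Pore pressure P_p = 1180 kg/m³ × 9.80665 m/s² × 2330 m = 2.696×10^7 Pa = 26.96 MPa
Effective stress σ' = σ_v − P_p = 44.28 − 26.96 = 17.319 MPa = 2511.8 psi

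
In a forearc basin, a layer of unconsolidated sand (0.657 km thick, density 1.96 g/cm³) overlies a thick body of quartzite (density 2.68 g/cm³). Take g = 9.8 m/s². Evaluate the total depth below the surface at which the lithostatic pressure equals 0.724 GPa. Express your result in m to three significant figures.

27700 m

Pressure at base of upper layers: 1960×9.8×657 = 1.262×10^7 Pa = 0.01262 GPa
Remaining pressure to be supplied by quartzite: 7.240×10^8 − 1.262×10^7 = 7.114×10^8 Pa
Additional depth in quartzite = 7.114×10^8 Pa / (2680 kg/m³ × 9.8 m/s²) = 27086 m
Total depth = 657 m + 27086 m = 27743 m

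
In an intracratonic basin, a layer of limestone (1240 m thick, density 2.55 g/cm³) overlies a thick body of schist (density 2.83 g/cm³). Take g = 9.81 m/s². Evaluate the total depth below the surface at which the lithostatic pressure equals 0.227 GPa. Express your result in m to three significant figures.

Pressure at base of upper layers: 2550×9.81×1240 = 3.102×10^7 Pa = 0.03102 GPa
Remaining pressure to be supplied by schist: 2.270×10^8 − 3.102×10^7 = 1.960×10^8 Pa
Additional depth in schist = 1.960×10^8 Pa / (2830 kg/m³ × 9.81 m/s²) = 7059.2 m
Total depth = 1240 m + 7059.2 m = 8299.2 m

8300 m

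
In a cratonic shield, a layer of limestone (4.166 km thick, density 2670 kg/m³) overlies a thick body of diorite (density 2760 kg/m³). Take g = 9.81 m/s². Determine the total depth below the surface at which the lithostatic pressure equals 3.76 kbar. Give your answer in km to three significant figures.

Pressure at base of upper layers: 2670×9.81×4166 = 1.091×10^8 Pa = 1.091 kbar
Remaining pressure to be supplied by diorite: 3.760×10^8 − 1.091×10^8 = 2.669×10^8 Pa
Additional depth in diorite = 2.669×10^8 Pa / (2760 kg/m³ × 9.81 m/s²) = 9856.9 m
Total depth = 4166 m + 9856.9 m = 14023 m
= 14.023 km

14.0 km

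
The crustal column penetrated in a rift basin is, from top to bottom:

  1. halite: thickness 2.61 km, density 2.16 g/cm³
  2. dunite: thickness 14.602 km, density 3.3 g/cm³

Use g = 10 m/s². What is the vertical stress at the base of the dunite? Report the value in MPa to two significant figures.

halite: 2160 kg/m³ × 10 m/s² × 2610 m = 5.638×10^7 Pa = 56.38 MPa
dunite: 3300 kg/m³ × 10 m/s² × 14602 m = 4.819×10^8 Pa = 481.9 MPa
Total = 56.38 + 481.9 = 538.24 MPa

540 MPa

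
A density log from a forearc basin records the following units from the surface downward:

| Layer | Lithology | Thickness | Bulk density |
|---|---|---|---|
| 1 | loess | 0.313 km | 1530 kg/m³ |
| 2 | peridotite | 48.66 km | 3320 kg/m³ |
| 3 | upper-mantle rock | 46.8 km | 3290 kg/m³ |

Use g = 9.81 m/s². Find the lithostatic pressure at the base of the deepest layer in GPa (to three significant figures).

loess: 1530 kg/m³ × 9.81 m/s² × 313 m = 4.698×10^6 Pa = 4.698×10^-3 GPa
peridotite: 3320 kg/m³ × 9.81 m/s² × 48660 m = 1.585×10^9 Pa = 1.585 GPa
upper-mantle rock: 3290 kg/m³ × 9.81 m/s² × 46800 m = 1.510×10^9 Pa = 1.510 GPa
Total = 4.698×10^-3 + 1.585 + 1.510 = 3.1000 GPa

3.10 GPa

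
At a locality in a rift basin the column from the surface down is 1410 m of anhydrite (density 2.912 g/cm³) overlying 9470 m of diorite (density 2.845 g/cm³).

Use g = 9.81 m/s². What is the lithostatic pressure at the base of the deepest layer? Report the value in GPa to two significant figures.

0.30 GPa

anhydrite: 2912 kg/m³ × 9.81 m/s² × 1410 m = 4.028×10^7 Pa = 0.04028 GPa
diorite: 2845 kg/m³ × 9.81 m/s² × 9470 m = 2.643×10^8 Pa = 0.2643 GPa
Total = 0.04028 + 0.2643 = 0.30458 GPa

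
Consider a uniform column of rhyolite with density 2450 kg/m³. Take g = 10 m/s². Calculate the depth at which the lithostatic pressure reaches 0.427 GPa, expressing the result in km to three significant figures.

17.4 km

h = P/(ρg) = 0.427 GPa / (2450 kg/m³ × 10 m/s²) = 4.270×10^8 Pa / 24500 Pa/m = 17429 m
= 17.429 km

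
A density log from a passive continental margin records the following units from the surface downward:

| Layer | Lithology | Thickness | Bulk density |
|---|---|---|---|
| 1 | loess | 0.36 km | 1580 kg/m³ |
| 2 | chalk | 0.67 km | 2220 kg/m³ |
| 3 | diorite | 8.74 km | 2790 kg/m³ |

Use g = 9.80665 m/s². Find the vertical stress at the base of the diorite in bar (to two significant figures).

2600 bar

loess: 1580 kg/m³ × 9.80665 m/s² × 360 m = 5.578×10^6 Pa = 55.78 bar
chalk: 2220 kg/m³ × 9.80665 m/s² × 670 m = 1.459×10^7 Pa = 145.9 bar
diorite: 2790 kg/m³ × 9.80665 m/s² × 8740 m = 2.391×10^8 Pa = 2391 bar
Total = 55.78 + 145.9 + 2391 = 2593.0 bar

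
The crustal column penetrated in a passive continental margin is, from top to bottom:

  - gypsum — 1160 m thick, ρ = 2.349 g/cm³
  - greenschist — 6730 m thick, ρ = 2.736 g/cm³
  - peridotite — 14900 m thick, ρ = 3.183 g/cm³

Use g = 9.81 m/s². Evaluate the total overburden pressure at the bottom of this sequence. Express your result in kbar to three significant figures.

gypsum: 2349 kg/m³ × 9.81 m/s² × 1160 m = 2.673×10^7 Pa = 0.2673 kbar
greenschist: 2736 kg/m³ × 9.81 m/s² × 6730 m = 1.806×10^8 Pa = 1.806 kbar
peridotite: 3183 kg/m³ × 9.81 m/s² × 14900 m = 4.653×10^8 Pa = 4.653 kbar
Total = 0.2673 + 1.806 + 4.653 = 6.7262 kbar

6.73 kbar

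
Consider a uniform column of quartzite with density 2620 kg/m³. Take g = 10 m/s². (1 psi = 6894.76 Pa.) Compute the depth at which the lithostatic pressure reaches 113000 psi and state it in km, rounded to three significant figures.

h = P/(ρg) = 113000 psi / (2620 kg/m³ × 10 m/s²) = 7.791×10^8 Pa / 26200 Pa/m = 29737 m
= 29.737 km

29.7 km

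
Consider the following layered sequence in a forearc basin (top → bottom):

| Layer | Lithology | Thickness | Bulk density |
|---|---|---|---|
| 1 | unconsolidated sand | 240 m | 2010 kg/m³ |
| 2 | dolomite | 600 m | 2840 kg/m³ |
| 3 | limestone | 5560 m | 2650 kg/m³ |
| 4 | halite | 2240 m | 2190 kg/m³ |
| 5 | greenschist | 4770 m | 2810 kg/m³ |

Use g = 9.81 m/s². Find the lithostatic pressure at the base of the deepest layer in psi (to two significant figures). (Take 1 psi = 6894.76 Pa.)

unconsolidated sand: 2010 kg/m³ × 9.81 m/s² × 240 m = 4.732×10^6 Pa = 686.4 psi
dolomite: 2840 kg/m³ × 9.81 m/s² × 600 m = 1.672×10^7 Pa = 2424 psi
limestone: 2650 kg/m³ × 9.81 m/s² × 5560 m = 1.445×10^8 Pa = 20964 psi
halite: 2190 kg/m³ × 9.81 m/s² × 2240 m = 4.812×10^7 Pa = 6980 psi
greenschist: 2810 kg/m³ × 9.81 m/s² × 4770 m = 1.315×10^8 Pa = 19071 psi
Total = 686.4 + 2424 + 20964 + 6980 + 19071 = 50126 psi

50000 psi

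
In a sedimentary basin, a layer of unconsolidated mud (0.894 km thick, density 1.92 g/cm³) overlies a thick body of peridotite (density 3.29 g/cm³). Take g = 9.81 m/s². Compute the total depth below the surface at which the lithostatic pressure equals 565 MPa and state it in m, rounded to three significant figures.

Pressure at base of upper layers: 1920×9.81×894 = 1.684×10^7 Pa = 16.84 MPa
Remaining pressure to be supplied by peridotite: 5.650×10^8 − 1.684×10^7 = 5.482×10^8 Pa
Additional depth in peridotite = 5.482×10^8 Pa / (3290 kg/m³ × 9.81 m/s²) = 16984 m
Total depth = 894 m + 16984 m = 17878 m

17900 m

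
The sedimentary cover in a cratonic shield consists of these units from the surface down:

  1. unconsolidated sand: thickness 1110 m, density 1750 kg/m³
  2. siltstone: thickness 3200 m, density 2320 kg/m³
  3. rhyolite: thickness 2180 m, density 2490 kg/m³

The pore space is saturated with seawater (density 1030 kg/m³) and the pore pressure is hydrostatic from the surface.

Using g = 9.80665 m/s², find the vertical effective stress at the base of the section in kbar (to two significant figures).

0.80 kbar

Overburden (lithostatic) stress σ_v:
unconsolidated sand: 1750 kg/m³ × 9.80665 m/s² × 1110 m = 1.905×10^7 Pa = 19.05 MPa
siltstone: 2320 kg/m³ × 9.80665 m/s² × 3200 m = 7.280×10^7 Pa = 72.80 MPa
rhyolite: 2490 kg/m³ × 9.80665 m/s² × 2180 m = 5.323×10^7 Pa = 53.23 MPa
Total = 19.05 + 72.80 + 53.23 = 145.09 MPa
Pore pressure P_p = 1030 kg/m³ × 9.80665 m/s² × 6490 m = 6.555×10^7 Pa = 65.55 MPa
Effective stress σ' = σ_v − P_p = 145.1 − 65.55 = 79.532 MPa = 0.79532 kbar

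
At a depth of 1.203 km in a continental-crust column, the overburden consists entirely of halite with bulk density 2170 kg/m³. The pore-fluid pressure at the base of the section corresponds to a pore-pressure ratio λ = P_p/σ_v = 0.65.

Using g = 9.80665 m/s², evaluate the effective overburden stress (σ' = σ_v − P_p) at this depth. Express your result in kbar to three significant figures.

Overburden (lithostatic) stress σ_v:
halite: 2170 kg/m³ × 9.80665 m/s² × 1203 m = 2.560×10^7 Pa = 25.60 MPa
Pore pressure P_p = λ·σ_v = 0.65 × 25.60 MPa = 16.64 MPa
Effective stress σ' = σ_v − P_p = 25.60 − 16.64 = 8.9601 MPa = 0.089601 kbar

0.0896 kbar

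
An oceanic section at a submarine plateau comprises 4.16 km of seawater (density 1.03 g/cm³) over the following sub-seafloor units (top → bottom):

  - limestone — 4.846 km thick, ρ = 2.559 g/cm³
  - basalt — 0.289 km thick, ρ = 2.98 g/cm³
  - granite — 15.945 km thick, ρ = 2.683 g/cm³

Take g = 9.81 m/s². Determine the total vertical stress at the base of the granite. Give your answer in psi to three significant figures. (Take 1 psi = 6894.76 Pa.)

seawater: 1030 kg/m³ × 9.81 m/s² × 4160 m = 4.203×10^7 Pa = 6097 psi
limestone: 2559 kg/m³ × 9.81 m/s² × 4846 m = 1.217×10^8 Pa = 17644 psi
basalt: 2980 kg/m³ × 9.81 m/s² × 289 m = 8.449×10^6 Pa = 1225 psi
granite: 2683 kg/m³ × 9.81 m/s² × 15945 m = 4.197×10^8 Pa = 60869 psi
Total = 6097 + 17644 + 1225 + 60869 = 85835 psi

85800 psi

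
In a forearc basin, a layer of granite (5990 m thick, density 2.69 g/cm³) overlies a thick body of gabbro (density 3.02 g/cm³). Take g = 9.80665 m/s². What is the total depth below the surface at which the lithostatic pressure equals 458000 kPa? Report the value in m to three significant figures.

Pressure at base of upper layers: 2690×9.80665×5990 = 1.580×10^8 Pa = 1.580×10^5 kPa
Remaining pressure to be supplied by gabbro: 4.580×10^8 − 1.580×10^8 = 3.000×10^8 Pa
Additional depth in gabbro = 3.000×10^8 Pa / (3020 kg/m³ × 9.80665 m/s²) = 10129 m
Total depth = 5990 m + 10129 m = 16119 m

16100 m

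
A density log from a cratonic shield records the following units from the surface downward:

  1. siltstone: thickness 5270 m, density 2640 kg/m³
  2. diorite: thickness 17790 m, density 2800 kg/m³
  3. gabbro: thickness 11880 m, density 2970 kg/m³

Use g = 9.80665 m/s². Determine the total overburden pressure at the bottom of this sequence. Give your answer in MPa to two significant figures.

siltstone: 2640 kg/m³ × 9.80665 m/s² × 5270 m = 1.364×10^8 Pa = 136.4 MPa
diorite: 2800 kg/m³ × 9.80665 m/s² × 17790 m = 4.885×10^8 Pa = 488.5 MPa
gabbro: 2970 kg/m³ × 9.80665 m/s² × 11880 m = 3.460×10^8 Pa = 346.0 MPa
Total = 136.4 + 488.5 + 346.0 = 970.94 MPa

970 MPa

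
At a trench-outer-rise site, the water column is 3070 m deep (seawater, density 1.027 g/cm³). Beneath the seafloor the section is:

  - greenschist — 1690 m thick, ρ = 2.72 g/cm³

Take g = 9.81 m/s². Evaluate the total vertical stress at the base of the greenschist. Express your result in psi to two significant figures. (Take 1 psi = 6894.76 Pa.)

seawater: 1027 kg/m³ × 9.81 m/s² × 3070 m = 3.093×10^7 Pa = 4486 psi
greenschist: 2720 kg/m³ × 9.81 m/s² × 1690 m = 4.509×10^7 Pa = 6540 psi
Total = 4486 + 6540 = 11026 psi

11000 psi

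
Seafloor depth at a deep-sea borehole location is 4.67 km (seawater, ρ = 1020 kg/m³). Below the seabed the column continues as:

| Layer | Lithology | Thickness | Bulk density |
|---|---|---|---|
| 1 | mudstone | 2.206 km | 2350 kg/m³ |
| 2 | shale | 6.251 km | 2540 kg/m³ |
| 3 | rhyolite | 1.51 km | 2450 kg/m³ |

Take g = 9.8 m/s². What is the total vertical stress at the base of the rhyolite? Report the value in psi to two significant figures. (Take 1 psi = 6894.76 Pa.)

seawater: 1020 kg/m³ × 9.8 m/s² × 4670 m = 4.668×10^7 Pa = 6771 psi
mudstone: 2350 kg/m³ × 9.8 m/s² × 2206 m = 5.080×10^7 Pa = 7369 psi
shale: 2540 kg/m³ × 9.8 m/s² × 6251 m = 1.556×10^8 Pa = 22568 psi
rhyolite: 2450 kg/m³ × 9.8 m/s² × 1510 m = 3.626×10^7 Pa = 5258 psi
Total = 6771 + 7369 + 22568 + 5258 = 41965 psi

42000 psi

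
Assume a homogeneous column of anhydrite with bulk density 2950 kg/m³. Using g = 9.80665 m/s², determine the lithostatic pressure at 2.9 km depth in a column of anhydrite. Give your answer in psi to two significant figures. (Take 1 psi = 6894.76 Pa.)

12000 psi

anhydrite: 2950 kg/m³ × 9.80665 m/s² × 2900 m = 8.390×10^7 Pa = 12168 psi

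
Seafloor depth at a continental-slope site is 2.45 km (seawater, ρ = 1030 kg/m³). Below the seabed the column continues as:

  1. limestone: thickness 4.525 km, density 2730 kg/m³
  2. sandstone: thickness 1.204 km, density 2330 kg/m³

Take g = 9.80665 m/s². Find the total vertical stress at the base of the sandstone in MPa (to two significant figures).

seawater: 1030 kg/m³ × 9.80665 m/s² × 2450 m = 2.475×10^7 Pa = 24.75 MPa
limestone: 2730 kg/m³ × 9.80665 m/s² × 4525 m = 1.211×10^8 Pa = 121.1 MPa
sandstone: 2330 kg/m³ × 9.80665 m/s² × 1204 m = 2.751×10^7 Pa = 27.51 MPa
Total = 24.75 + 121.1 + 27.51 = 173.40 MPa

170 MPa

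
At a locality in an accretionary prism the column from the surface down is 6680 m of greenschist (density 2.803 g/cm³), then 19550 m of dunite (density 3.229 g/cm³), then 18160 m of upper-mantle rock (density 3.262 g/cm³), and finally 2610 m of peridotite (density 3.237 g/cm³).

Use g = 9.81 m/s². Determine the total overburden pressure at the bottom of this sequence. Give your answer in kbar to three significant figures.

greenschist: 2803 kg/m³ × 9.81 m/s² × 6680 m = 1.837×10^8 Pa = 1.837 kbar
dunite: 3229 kg/m³ × 9.81 m/s² × 19550 m = 6.193×10^8 Pa = 6.193 kbar
upper-mantle rock: 3262 kg/m³ × 9.81 m/s² × 18160 m = 5.811×10^8 Pa = 5.811 kbar
peridotite: 3237 kg/m³ × 9.81 m/s² × 2610 m = 8.288×10^7 Pa = 0.8288 kbar
Total = 1.837 + 6.193 + 5.811 + 0.8288 = 14.670 kbar

14.7 kbar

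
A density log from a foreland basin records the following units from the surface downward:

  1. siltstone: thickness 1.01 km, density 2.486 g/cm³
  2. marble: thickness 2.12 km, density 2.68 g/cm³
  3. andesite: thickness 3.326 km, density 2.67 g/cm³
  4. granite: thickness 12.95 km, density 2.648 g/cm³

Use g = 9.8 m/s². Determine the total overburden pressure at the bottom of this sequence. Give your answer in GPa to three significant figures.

siltstone: 2486 kg/m³ × 9.8 m/s² × 1010 m = 2.461×10^7 Pa = 0.02461 GPa
marble: 2680 kg/m³ × 9.8 m/s² × 2120 m = 5.568×10^7 Pa = 0.05568 GPa
andesite: 2670 kg/m³ × 9.8 m/s² × 3326 m = 8.703×10^7 Pa = 0.08703 GPa
granite: 2648 kg/m³ × 9.8 m/s² × 12950 m = 3.361×10^8 Pa = 0.3361 GPa
Total = 0.02461 + 0.05568 + 0.08703 + 0.3361 = 0.50337 GPa

0.503 GPa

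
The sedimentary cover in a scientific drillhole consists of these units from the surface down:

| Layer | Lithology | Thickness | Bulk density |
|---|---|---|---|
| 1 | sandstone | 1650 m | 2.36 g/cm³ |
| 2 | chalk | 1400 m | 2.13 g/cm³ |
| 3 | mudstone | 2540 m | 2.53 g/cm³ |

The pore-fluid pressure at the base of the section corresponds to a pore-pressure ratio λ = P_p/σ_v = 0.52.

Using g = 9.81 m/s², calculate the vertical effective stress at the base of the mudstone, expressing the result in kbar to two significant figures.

0.63 kbar

Overburden (lithostatic) stress σ_v:
sandstone: 2360 kg/m³ × 9.81 m/s² × 1650 m = 3.820×10^7 Pa = 38.20 MPa
chalk: 2130 kg/m³ × 9.81 m/s² × 1400 m = 2.925×10^7 Pa = 29.25 MPa
mudstone: 2530 kg/m³ × 9.81 m/s² × 2540 m = 6.304×10^7 Pa = 63.04 MPa
Total = 38.20 + 29.25 + 63.04 = 130.49 MPa
Pore pressure P_p = λ·σ_v = 0.52 × 130.5 MPa = 67.86 MPa
Effective stress σ' = σ_v − P_p = 130.5 − 67.86 = 62.637 MPa = 0.62637 kbar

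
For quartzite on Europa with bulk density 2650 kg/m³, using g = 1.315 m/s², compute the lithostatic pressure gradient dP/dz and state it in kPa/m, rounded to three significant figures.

3.48 kPa/m

dP/dz = ρg = 2650 kg/m³ × 1.315 m/s² = 3484.8 Pa/m
= 3484.8 Pa/m × (1 kPa/m / 1000.0 Pa/m) = 3.4848 kPa/m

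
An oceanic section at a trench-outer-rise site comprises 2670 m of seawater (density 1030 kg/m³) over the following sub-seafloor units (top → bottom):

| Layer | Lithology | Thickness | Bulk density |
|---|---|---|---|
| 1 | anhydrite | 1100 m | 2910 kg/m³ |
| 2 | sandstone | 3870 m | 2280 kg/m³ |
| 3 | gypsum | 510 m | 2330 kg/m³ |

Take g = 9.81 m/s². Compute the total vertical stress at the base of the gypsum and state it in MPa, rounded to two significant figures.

seawater: 1030 kg/m³ × 9.81 m/s² × 2670 m = 2.698×10^7 Pa = 26.98 MPa
anhydrite: 2910 kg/m³ × 9.81 m/s² × 1100 m = 3.140×10^7 Pa = 31.40 MPa
sandstone: 2280 kg/m³ × 9.81 m/s² × 3870 m = 8.656×10^7 Pa = 86.56 MPa
gypsum: 2330 kg/m³ × 9.81 m/s² × 510 m = 1.166×10^7 Pa = 11.66 MPa
Total = 26.98 + 31.40 + 86.56 + 11.66 = 156.60 MPa

160 MPa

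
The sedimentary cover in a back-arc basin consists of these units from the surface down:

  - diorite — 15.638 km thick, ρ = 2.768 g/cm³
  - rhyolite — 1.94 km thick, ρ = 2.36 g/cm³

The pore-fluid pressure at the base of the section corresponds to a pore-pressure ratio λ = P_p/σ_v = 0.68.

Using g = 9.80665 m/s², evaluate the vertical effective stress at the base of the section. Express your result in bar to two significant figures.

Overburden (lithostatic) stress σ_v:
diorite: 2768 kg/m³ × 9.80665 m/s² × 15638 m = 4.245×10^8 Pa = 424.5 MPa
rhyolite: 2360 kg/m³ × 9.80665 m/s² × 1940 m = 4.490×10^7 Pa = 44.90 MPa
Total = 424.5 + 44.90 = 469.39 MPa
Pore pressure P_p = λ·σ_v = 0.68 × 469.4 MPa = 319.2 MPa
Effective stress σ' = σ_v − P_p = 469.4 − 319.2 = 150.20 MPa = 1502.0 bar

1500 bar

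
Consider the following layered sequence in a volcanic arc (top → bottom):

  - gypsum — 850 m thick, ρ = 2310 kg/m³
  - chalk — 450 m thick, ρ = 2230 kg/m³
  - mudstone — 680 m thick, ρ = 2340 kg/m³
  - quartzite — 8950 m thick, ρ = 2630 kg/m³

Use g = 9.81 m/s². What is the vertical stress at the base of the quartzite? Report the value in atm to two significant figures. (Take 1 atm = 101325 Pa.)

gypsum: 2310 kg/m³ × 9.81 m/s² × 850 m = 1.926×10^7 Pa = 190.1 atm
chalk: 2230 kg/m³ × 9.81 m/s² × 450 m = 9.844×10^6 Pa = 97.16 atm
mudstone: 2340 kg/m³ × 9.81 m/s² × 680 m = 1.561×10^7 Pa = 154.1 atm
quartzite: 2630 kg/m³ × 9.81 m/s² × 8950 m = 2.309×10^8 Pa = 2279 atm
Total = 190.1 + 97.16 + 154.1 + 2279 = 2720.2 atm

2700 atm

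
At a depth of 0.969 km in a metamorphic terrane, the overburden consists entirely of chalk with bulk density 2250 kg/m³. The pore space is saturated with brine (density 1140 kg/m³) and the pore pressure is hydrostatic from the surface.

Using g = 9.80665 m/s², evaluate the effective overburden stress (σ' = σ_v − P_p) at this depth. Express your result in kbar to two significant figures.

0.11 kbar

Overburden (lithostatic) stress σ_v:
chalk: 2250 kg/m³ × 9.80665 m/s² × 969 m = 2.138×10^7 Pa = 21.38 MPa
Pore pressure P_p = 1140 kg/m³ × 9.80665 m/s² × 969 m = 1.083×10^7 Pa = 10.83 MPa
Effective stress σ' = σ_v − P_p = 21.38 − 10.83 = 10.548 MPa = 0.10548 kbar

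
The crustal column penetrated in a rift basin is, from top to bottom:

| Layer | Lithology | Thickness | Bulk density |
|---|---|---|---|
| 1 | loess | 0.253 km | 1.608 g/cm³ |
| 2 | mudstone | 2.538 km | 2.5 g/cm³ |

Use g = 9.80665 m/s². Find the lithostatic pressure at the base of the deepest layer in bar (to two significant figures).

loess: 1608 kg/m³ × 9.80665 m/s² × 253 m = 3.990×10^6 Pa = 39.90 bar
mudstone: 2500 kg/m³ × 9.80665 m/s² × 2538 m = 6.222×10^7 Pa = 622.2 bar
Total = 39.90 + 622.2 = 662.13 bar

660 bar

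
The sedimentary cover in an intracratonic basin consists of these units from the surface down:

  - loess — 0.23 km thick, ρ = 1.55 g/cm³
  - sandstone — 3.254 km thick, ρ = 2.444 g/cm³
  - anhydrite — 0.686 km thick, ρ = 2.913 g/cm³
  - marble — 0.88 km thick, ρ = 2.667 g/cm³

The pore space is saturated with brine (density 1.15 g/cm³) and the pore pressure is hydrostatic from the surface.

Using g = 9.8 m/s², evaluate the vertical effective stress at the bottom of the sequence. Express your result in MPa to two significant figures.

67 MPa

Overburden (lithostatic) stress σ_v:
loess: 1550 kg/m³ × 9.8 m/s² × 230 m = 3.494×10^6 Pa = 3.494 MPa
sandstone: 2444 kg/m³ × 9.8 m/s² × 3254 m = 7.794×10^7 Pa = 77.94 MPa
anhydrite: 2913 kg/m³ × 9.8 m/s² × 686 m = 1.958×10^7 Pa = 19.58 MPa
marble: 2667 kg/m³ × 9.8 m/s² × 880 m = 2.300×10^7 Pa = 23.00 MPa
Total = 3.494 + 77.94 + 19.58 + 23.00 = 124.01 MPa
Pore pressure P_p = 1150 kg/m³ × 9.8 m/s² × 5050 m = 5.691×10^7 Pa = 56.91 MPa
Effective stress σ' = σ_v − P_p = 124.0 − 56.91 = 67.101 MPa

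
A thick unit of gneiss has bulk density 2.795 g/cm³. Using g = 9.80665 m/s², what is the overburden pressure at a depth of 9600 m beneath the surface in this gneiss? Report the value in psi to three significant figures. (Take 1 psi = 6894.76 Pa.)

38200 psi

gneiss: 2795 kg/m³ × 9.80665 m/s² × 9600 m = 2.631×10^8 Pa = 38164 psi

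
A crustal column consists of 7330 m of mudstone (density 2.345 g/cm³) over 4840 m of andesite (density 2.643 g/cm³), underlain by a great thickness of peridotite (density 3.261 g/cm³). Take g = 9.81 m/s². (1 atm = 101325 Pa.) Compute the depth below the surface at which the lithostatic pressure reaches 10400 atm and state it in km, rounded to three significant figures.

35.9 km

Pressure at base of upper layers: 2345×9.81×7330 + 2643×9.81×4840 = 2.941×10^8 Pa = 2903 atm
Remaining pressure to be supplied by peridotite: 1.054×10^9 − 2.941×10^8 = 7.597×10^8 Pa
Additional depth in peridotite = 7.597×10^8 Pa / (3261 kg/m³ × 9.81 m/s²) = 23747 m
Total depth = 12170 m + 23747 m = 35917 m
= 35.917 km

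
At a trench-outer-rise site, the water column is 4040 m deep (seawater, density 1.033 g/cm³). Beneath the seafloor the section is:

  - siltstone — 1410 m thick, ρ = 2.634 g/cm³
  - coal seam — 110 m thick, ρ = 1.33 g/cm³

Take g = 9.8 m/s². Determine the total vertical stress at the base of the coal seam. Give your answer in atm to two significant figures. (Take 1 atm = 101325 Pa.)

seawater: 1033 kg/m³ × 9.8 m/s² × 4040 m = 4.090×10^7 Pa = 403.6 atm
siltstone: 2634 kg/m³ × 9.8 m/s² × 1410 m = 3.640×10^7 Pa = 359.2 atm
coal seam: 1330 kg/m³ × 9.8 m/s² × 110 m = 1.434×10^6 Pa = 14.15 atm
Total = 403.6 + 359.2 + 14.15 = 776.99 atm

780 atm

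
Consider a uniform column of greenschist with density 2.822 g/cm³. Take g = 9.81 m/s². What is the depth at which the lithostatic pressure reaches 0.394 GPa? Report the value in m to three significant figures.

h = P/(ρg) = 0.394 GPa / (2822 kg/m³ × 9.81 m/s²) = 3.940×10^8 Pa / 27684 Pa/m = 14232 m

14200 m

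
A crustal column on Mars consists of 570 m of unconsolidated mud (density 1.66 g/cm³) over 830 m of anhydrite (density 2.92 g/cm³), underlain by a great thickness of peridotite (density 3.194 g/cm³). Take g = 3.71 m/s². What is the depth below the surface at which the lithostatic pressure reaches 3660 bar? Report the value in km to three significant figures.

31.2 km

Pressure at base of upper layers: 1660×3.71×570 + 2920×3.71×830 = 1.250×10^7 Pa = 125.0 bar
Remaining pressure to be supplied by peridotite: 3.660×10^8 − 1.250×10^7 = 3.535×10^8 Pa
Additional depth in peridotite = 3.535×10^8 Pa / (3194 kg/m³ × 3.71 m/s²) = 29832 m
Total depth = 1400 m + 29832 m = 31232 m
= 31.232 km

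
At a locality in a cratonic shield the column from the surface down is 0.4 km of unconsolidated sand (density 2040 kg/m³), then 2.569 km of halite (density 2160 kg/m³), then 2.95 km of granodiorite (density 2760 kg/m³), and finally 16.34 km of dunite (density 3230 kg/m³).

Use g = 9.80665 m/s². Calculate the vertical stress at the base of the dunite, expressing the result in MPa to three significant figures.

unconsolidated sand: 2040 kg/m³ × 9.80665 m/s² × 400 m = 8.002×10^6 Pa = 8.002 MPa
halite: 2160 kg/m³ × 9.80665 m/s² × 2569 m = 5.442×10^7 Pa = 54.42 MPa
granodiorite: 2760 kg/m³ × 9.80665 m/s² × 2950 m = 7.985×10^7 Pa = 79.85 MPa
dunite: 3230 kg/m³ × 9.80665 m/s² × 16340 m = 5.176×10^8 Pa = 517.6 MPa
Total = 8.002 + 54.42 + 79.85 + 517.6 = 659.84 MPa

660 MPa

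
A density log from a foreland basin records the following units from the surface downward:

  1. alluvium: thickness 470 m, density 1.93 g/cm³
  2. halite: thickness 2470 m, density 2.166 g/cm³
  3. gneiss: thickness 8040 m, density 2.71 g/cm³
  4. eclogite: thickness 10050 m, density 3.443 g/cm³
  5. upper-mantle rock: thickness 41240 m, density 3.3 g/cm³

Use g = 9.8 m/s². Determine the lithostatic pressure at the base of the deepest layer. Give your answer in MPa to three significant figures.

alluvium: 1930 kg/m³ × 9.8 m/s² × 470 m = 8.890×10^6 Pa = 8.890 MPa
halite: 2166 kg/m³ × 9.8 m/s² × 2470 m = 5.243×10^7 Pa = 52.43 MPa
gneiss: 2710 kg/m³ × 9.8 m/s² × 8040 m = 2.135×10^8 Pa = 213.5 MPa
eclogite: 3443 kg/m³ × 9.8 m/s² × 10050 m = 3.391×10^8 Pa = 339.1 MPa
upper-mantle rock: 3300 kg/m³ × 9.8 m/s² × 41240 m = 1.334×10^9 Pa = 1334 MPa
Total = 8.890 + 52.43 + 213.5 + 339.1 + 1334 = 1947.6 MPa

1950 MPa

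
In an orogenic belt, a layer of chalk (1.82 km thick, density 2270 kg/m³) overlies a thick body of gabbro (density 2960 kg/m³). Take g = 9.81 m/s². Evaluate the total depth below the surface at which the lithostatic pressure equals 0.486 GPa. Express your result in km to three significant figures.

Pressure at base of upper layers: 2270×9.81×1820 = 4.053×10^7 Pa = 0.04053 GPa
Remaining pressure to be supplied by gabbro: 4.860×10^8 − 4.053×10^7 = 4.455×10^8 Pa
Additional depth in gabbro = 4.455×10^8 Pa / (2960 kg/m³ × 9.81 m/s²) = 15341 m
Total depth = 1820 m + 15341 m = 17161 m
= 17.161 km

17.2 km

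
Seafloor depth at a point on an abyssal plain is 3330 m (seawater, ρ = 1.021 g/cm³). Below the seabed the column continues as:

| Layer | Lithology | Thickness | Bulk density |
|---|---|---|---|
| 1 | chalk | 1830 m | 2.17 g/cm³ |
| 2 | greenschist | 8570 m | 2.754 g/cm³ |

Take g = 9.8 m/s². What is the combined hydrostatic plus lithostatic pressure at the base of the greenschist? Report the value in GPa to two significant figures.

seawater: 1021 kg/m³ × 9.8 m/s² × 3330 m = 3.332×10^7 Pa = 0.03332 GPa
chalk: 2170 kg/m³ × 9.8 m/s² × 1830 m = 3.892×10^7 Pa = 0.03892 GPa
greenschist: 2754 kg/m³ × 9.8 m/s² × 8570 m = 2.313×10^8 Pa = 0.2313 GPa
Total = 0.03332 + 0.03892 + 0.2313 = 0.30353 GPa

0.30 GPa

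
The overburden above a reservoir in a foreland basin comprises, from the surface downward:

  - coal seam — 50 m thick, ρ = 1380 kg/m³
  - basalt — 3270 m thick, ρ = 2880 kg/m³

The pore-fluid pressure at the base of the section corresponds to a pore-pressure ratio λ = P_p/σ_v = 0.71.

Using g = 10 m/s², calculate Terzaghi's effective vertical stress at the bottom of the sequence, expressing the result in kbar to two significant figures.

Overburden (lithostatic) stress σ_v:
coal seam: 1380 kg/m³ × 10 m/s² × 50 m = 6.900×10^5 Pa = 0.6900 MPa
basalt: 2880 kg/m³ × 10 m/s² × 3270 m = 9.418×10^7 Pa = 94.18 MPa
Total = 0.6900 + 94.18 = 94.866 MPa
Pore pressure P_p = λ·σ_v = 0.71 × 94.87 MPa = 67.35 MPa
Effective stress σ' = σ_v − P_p = 94.87 − 67.35 = 27.511 MPa = 0.27511 kbar

0.28 kbar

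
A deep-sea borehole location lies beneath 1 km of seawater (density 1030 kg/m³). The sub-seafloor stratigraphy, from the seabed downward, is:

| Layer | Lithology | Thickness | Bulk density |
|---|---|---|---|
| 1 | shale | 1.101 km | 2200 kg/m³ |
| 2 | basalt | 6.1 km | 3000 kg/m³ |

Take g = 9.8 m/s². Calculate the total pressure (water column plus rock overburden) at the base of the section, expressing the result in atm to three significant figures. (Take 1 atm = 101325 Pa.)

2100 atm

seawater: 1030 kg/m³ × 9.8 m/s² × 1000 m = 1.009×10^7 Pa = 99.62 atm
shale: 2200 kg/m³ × 9.8 m/s² × 1101 m = 2.374×10^7 Pa = 234.3 atm
basalt: 3000 kg/m³ × 9.8 m/s² × 6100 m = 1.793×10^8 Pa = 1770 atm
Total = 99.62 + 234.3 + 1770 = 2103.8 atm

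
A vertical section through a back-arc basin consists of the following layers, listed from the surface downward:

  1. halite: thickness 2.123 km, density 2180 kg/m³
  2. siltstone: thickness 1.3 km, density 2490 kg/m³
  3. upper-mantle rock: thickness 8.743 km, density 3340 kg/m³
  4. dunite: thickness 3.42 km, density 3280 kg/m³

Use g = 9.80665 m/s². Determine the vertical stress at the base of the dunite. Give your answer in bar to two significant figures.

halite: 2180 kg/m³ × 9.80665 m/s² × 2123 m = 4.539×10^7 Pa = 453.9 bar
siltstone: 2490 kg/m³ × 9.80665 m/s² × 1300 m = 3.174×10^7 Pa = 317.4 bar
upper-mantle rock: 3340 kg/m³ × 9.80665 m/s² × 8743 m = 2.864×10^8 Pa = 2864 bar
dunite: 3280 kg/m³ × 9.80665 m/s² × 3420 m = 1.100×10^8 Pa = 1100 bar
Total = 453.9 + 317.4 + 2864 + 1100 = 4735.1 bar

4700 bar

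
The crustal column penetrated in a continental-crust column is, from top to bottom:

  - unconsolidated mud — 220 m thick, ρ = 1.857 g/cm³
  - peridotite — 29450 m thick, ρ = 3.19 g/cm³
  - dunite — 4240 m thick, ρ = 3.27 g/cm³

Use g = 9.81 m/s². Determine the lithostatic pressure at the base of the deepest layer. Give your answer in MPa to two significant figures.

unconsolidated mud: 1857 kg/m³ × 9.81 m/s² × 220 m = 4.008×10^6 Pa = 4.008 MPa
peridotite: 3190 kg/m³ × 9.81 m/s² × 29450 m = 9.216×10^8 Pa = 921.6 MPa
dunite: 3270 kg/m³ × 9.81 m/s² × 4240 m = 1.360×10^8 Pa = 136.0 MPa
Total = 4.008 + 921.6 + 136.0 = 1061.6 MPa

1100 MPa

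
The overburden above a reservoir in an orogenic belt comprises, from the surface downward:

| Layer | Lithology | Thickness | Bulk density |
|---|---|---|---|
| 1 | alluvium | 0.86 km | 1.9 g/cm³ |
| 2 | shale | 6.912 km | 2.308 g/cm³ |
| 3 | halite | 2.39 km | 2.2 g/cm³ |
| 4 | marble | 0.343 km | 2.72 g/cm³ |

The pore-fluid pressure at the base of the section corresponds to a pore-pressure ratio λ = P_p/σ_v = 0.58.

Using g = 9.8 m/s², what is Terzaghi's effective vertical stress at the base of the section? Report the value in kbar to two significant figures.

0.98 kbar

Overburden (lithostatic) stress σ_v:
alluvium: 1900 kg/m³ × 9.8 m/s² × 860 m = 1.601×10^7 Pa = 16.01 MPa
shale: 2308 kg/m³ × 9.8 m/s² × 6912 m = 1.563×10^8 Pa = 156.3 MPa
halite: 2200 kg/m³ × 9.8 m/s² × 2390 m = 5.153×10^7 Pa = 51.53 MPa
marble: 2720 kg/m³ × 9.8 m/s² × 343 m = 9.143×10^6 Pa = 9.143 MPa
Total = 16.01 + 156.3 + 51.53 + 9.143 = 233.02 MPa
Pore pressure P_p = λ·σ_v = 0.58 × 233.0 MPa = 135.2 MPa
Effective stress σ' = σ_v − P_p = 233.0 − 135.2 = 97.870 MPa = 0.97870 kbar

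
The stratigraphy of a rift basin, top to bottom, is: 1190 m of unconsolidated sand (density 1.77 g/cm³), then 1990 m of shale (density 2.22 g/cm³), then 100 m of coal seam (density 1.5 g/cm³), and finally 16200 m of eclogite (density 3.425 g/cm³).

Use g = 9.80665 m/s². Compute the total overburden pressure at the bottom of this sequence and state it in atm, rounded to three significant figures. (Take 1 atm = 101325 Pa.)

6020 atm

unconsolidated sand: 1770 kg/m³ × 9.80665 m/s² × 1190 m = 2.066×10^7 Pa = 203.9 atm
shale: 2220 kg/m³ × 9.80665 m/s² × 1990 m = 4.332×10^7 Pa = 427.6 atm
coal seam: 1500 kg/m³ × 9.80665 m/s² × 100 m = 1.471×10^6 Pa = 14.52 atm
eclogite: 3425 kg/m³ × 9.80665 m/s² × 16200 m = 5.441×10^8 Pa = 5370 atm
Total = 203.9 + 427.6 + 14.52 + 5370 = 6016.0 atm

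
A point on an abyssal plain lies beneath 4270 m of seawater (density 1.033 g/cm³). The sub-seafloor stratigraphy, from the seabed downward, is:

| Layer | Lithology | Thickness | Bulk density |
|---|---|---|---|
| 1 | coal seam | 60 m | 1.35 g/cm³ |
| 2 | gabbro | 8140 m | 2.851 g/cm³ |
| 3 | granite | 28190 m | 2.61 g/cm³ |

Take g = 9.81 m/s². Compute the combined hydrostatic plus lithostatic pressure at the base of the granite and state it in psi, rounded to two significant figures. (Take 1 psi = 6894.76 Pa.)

140000 psi

seawater: 1033 kg/m³ × 9.81 m/s² × 4270 m = 4.327×10^7 Pa = 6276 psi
coal seam: 1350 kg/m³ × 9.81 m/s² × 60 m = 7.946×10^5 Pa = 115.2 psi
gabbro: 2851 kg/m³ × 9.81 m/s² × 8140 m = 2.277×10^8 Pa = 33020 psi
granite: 2610 kg/m³ × 9.81 m/s² × 28190 m = 7.218×10^8 Pa = 1.047×10^5 psi
Total = 6276 + 115.2 + 33020 + 1.047×10^5 = 1.4410×10^5 psi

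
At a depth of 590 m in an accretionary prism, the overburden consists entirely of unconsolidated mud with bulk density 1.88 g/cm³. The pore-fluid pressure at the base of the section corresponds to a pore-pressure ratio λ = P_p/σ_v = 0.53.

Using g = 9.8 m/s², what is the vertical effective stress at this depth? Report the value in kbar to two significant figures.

0.051 kbar

Overburden (lithostatic) stress σ_v:
unconsolidated mud: 1880 kg/m³ × 9.8 m/s² × 590 m = 1.087×10^7 Pa = 10.87 MPa
Pore pressure P_p = λ·σ_v = 0.53 × 10.87 MPa = 5.761 MPa
Effective stress σ' = σ_v − P_p = 10.87 − 5.761 = 5.1090 MPa = 0.051090 kbar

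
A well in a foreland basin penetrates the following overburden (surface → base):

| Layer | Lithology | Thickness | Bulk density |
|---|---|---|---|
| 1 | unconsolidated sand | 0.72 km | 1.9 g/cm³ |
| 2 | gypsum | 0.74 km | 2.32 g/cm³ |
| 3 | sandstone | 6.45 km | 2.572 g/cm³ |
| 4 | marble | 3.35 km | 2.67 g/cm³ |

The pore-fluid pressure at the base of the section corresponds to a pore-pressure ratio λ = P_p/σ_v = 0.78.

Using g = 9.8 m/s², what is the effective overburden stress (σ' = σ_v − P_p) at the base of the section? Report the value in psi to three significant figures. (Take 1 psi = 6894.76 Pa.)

8950 psi

Overburden (lithostatic) stress σ_v:
unconsolidated sand: 1900 kg/m³ × 9.8 m/s² × 720 m = 1.341×10^7 Pa = 13.41 MPa
gypsum: 2320 kg/m³ × 9.8 m/s² × 740 m = 1.682×10^7 Pa = 16.82 MPa
sandstone: 2572 kg/m³ × 9.8 m/s² × 6450 m = 1.626×10^8 Pa = 162.6 MPa
marble: 2670 kg/m³ × 9.8 m/s² × 3350 m = 8.766×10^7 Pa = 87.66 MPa
Total = 13.41 + 16.82 + 162.6 + 87.66 = 280.46 MPa
Pore pressure P_p = λ·σ_v = 0.78 × 280.5 MPa = 218.8 MPa
Effective stress σ' = σ_v − P_p = 280.5 − 218.8 = 61.702 MPa = 8949.1 psi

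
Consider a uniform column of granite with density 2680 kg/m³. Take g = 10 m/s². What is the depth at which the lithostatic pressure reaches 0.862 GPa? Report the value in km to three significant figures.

32.2 km

h = P/(ρg) = 0.862 GPa / (2680 kg/m³ × 10 m/s²) = 8.620×10^8 Pa / 26800 Pa/m = 32164 m
= 32.164 km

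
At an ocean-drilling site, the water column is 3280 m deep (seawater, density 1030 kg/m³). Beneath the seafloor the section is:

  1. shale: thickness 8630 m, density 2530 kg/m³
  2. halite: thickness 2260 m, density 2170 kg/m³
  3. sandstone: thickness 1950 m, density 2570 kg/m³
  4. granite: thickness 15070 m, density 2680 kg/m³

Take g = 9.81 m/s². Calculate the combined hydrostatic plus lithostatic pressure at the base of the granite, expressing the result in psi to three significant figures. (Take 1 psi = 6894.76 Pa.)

107000 psi

seawater: 1030 kg/m³ × 9.81 m/s² × 3280 m = 3.314×10^7 Pa = 4807 psi
shale: 2530 kg/m³ × 9.81 m/s² × 8630 m = 2.142×10^8 Pa = 31066 psi
halite: 2170 kg/m³ × 9.81 m/s² × 2260 m = 4.811×10^7 Pa = 6978 psi
sandstone: 2570 kg/m³ × 9.81 m/s² × 1950 m = 4.916×10^7 Pa = 7130 psi
granite: 2680 kg/m³ × 9.81 m/s² × 15070 m = 3.962×10^8 Pa = 57464 psi
Total = 4807 + 31066 + 6978 + 7130 + 57464 = 1.0745×10^5 psi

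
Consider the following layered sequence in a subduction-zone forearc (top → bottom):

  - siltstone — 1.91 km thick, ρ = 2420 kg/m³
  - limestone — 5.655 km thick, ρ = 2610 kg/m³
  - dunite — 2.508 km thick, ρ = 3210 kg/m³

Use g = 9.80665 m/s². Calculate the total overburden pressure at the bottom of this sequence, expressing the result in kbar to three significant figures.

siltstone: 2420 kg/m³ × 9.80665 m/s² × 1910 m = 4.533×10^7 Pa = 0.4533 kbar
limestone: 2610 kg/m³ × 9.80665 m/s² × 5655 m = 1.447×10^8 Pa = 1.447 kbar
dunite: 3210 kg/m³ × 9.80665 m/s² × 2508 m = 7.895×10^7 Pa = 0.7895 kbar
Total = 0.4533 + 1.447 + 0.7895 = 2.6902 kbar

2.69 kbar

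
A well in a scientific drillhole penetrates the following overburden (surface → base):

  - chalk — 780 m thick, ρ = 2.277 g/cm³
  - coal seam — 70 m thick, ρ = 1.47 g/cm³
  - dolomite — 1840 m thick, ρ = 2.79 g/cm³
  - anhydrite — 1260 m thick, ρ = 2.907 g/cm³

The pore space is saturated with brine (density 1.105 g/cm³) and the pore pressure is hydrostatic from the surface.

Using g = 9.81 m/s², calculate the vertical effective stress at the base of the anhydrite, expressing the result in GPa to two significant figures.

0.062 GPa

Overburden (lithostatic) stress σ_v:
chalk: 2277 kg/m³ × 9.81 m/s² × 780 m = 1.742×10^7 Pa = 17.42 MPa
coal seam: 1470 kg/m³ × 9.81 m/s² × 70 m = 1.009×10^6 Pa = 1.009 MPa
dolomite: 2790 kg/m³ × 9.81 m/s² × 1840 m = 5.036×10^7 Pa = 50.36 MPa
anhydrite: 2907 kg/m³ × 9.81 m/s² × 1260 m = 3.593×10^7 Pa = 35.93 MPa
Total = 17.42 + 1.009 + 50.36 + 35.93 = 104.73 MPa
Pore pressure P_p = 1105 kg/m³ × 9.81 m/s² × 3950 m = 4.282×10^7 Pa = 42.82 MPa
Effective stress σ' = σ_v − P_p = 104.7 − 42.82 = 61.907 MPa = 0.061907 GPa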